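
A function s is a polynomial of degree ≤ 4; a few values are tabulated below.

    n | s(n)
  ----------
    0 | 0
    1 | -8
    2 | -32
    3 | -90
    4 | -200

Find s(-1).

10

Write s(n) = an^4 + bn³ + cn² + dn + e; the 5 given values yield a linear system in the 5 coefficients.
Solving, the leading coefficient vanishes, and s(n) = -3n³ + n² - 6n.
Then s(-1) = 10.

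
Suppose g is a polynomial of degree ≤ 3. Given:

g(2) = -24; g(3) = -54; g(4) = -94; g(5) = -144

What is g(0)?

Write g(n) = an³ + bn² + cn + d; the 4 given values yield a linear system in the 4 coefficients.
Solving, the leading coefficient vanishes, and g(n) = -5n² - 5n + 6.
Then g(0) = 6.

6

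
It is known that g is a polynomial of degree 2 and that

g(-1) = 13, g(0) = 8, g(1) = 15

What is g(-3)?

59

Write g(x) = ax² + bx + c; the 3 given values yield a linear system in the 3 coefficients.
Solving, g(x) = 6x² + x + 8.
Then g(-3) = 59.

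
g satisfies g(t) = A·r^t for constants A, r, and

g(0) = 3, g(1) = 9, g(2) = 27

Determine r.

Consecutive ratio: 9/3 = 3, and 27/9 = 3, so r = 3.
Then A·3^0 = 3 gives A = 3, and g(t) = 3·3^t.

3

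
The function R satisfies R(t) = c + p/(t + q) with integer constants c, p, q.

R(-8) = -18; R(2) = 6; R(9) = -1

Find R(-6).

(R(t) − c)(t + q) = p for each data point; the three points give a linear system in c and q, then p follows.
Solving: c = -6, q = 3, p = 60, so R(t) = -6 + 60/(t + 3).
Then R(-6) = -6 + 60/(-3) = -26.

-26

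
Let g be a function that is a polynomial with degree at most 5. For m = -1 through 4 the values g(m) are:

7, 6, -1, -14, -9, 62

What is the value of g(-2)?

26

Write g(m) = am^5 + bm^4 + cm³ + dm² + em + p; the 6 given values yield a linear system in the 6 coefficients.
Solving, the leading coefficient vanishes, and g(m) = m^4 - 2m³ - 4m² - 2m + 6.
Then g(-2) = 26.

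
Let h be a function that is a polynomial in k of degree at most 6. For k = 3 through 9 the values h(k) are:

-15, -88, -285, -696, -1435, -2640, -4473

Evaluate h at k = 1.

-1

Write h(k) = ak^6 + bk^5 + ck^4 + dk³ + ek² + pk + q; the 7 given values yield a linear system in the 7 coefficients.
Solving, the top 2 coefficients vanish, and h(k) = -k^4 + 3k³ - k² - 2k.
Then h(1) = -1.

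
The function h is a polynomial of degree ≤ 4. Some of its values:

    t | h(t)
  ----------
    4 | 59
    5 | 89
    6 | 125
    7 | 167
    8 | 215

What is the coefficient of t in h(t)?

First differences: 30, 36, 42, 48. Second differences: 6, 6, 6.
Level-2 differences are constant, so h has degree 2.
Fitting a degree-2 polynomial gives h(t) = 3t² + 3t - 1.
The coefficient of t is 3.

3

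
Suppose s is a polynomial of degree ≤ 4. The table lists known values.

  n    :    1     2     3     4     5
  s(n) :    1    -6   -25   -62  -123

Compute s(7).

-341

First differences: -7, -19, -37, -61. Second differences: -12, -18, -24. Third differences: -6, -6.
Level-3 differences are constant, so s has degree 3.
Fitting a degree-3 polynomial gives s(n) = -n³ + 2.
Then s(7) = -341.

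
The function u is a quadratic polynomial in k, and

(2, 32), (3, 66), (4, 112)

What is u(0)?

Write u(k) = ak² + bk + c; the 3 given values yield a linear system in the 3 coefficients.
Solving, u(k) = 6k² + 4k.
The constant term is u(0) = 0.

0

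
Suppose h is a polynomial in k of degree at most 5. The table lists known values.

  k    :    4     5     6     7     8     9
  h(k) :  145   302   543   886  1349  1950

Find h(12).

4761

First differences: 157, 241, 343, 463, 601. Second differences: 84, 102, 120, 138. Third differences: 18, 18, 18.
Level-3 differences are constant, so h has degree 3.
Fitting a degree-3 polynomial gives h(k) = 3k³ - 3k² + k - 3.
Then h(12) = 4761.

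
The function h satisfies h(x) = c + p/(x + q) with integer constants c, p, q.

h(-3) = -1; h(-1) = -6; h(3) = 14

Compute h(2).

24

(h(x) − c)(x + q) = p for each data point; the three points give a linear system in c and q, then p follows.
Solving: c = 4, q = -1, p = 20, so h(x) = 4 + 20/(x − 1).
Then h(2) = 4 + 20/1 = 24.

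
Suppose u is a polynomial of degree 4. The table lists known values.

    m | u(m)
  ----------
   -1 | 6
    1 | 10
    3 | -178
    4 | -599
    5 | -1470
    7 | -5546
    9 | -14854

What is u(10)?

-22445

Write u(m) = am^4 + bm³ + cm² + dm + e; the 7 given values yield a linear system in the 5 coefficients.
Solving, u(m) = -2m^4 - 3m³ + 5m² + 5m + 5.
Then u(10) = -22445.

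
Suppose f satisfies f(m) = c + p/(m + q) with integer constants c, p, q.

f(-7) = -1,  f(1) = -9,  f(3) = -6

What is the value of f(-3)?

(f(m) − c)(m + q) = p for each data point; the three points give a linear system in c and q, then p follows.
Solving: c = -3, q = 1, p = -12, so f(m) = -3 − 12/(m + 1).
Then f(-3) = -3 − 12/(-2) = 3.

3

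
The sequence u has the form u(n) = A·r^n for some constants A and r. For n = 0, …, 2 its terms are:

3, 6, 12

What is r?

2

Consecutive ratio: 6/3 = 2, and 12/6 = 2, so r = 2.
Then A·2^0 = 3 gives A = 3, and u(n) = 3·2^n.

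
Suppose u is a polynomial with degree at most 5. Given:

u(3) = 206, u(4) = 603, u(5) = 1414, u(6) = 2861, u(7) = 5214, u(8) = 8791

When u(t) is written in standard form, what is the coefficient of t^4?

Write u(t) = at^5 + bt^4 + ct³ + dt² + et + p; the 6 given values yield a linear system in the 6 coefficients.
Solving, the leading coefficient vanishes, and u(t) = 2t^4 + t³ + t² + 3t - 1.
The coefficient of t^4 is 2.

2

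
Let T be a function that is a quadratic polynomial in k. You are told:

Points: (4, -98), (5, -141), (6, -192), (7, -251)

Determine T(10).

Write T(k) = ak² + bk + c; the 4 given values yield a linear system in the 3 coefficients.
Solving, T(k) = -4k² - 7k - 6.
Then T(10) = -476.

-476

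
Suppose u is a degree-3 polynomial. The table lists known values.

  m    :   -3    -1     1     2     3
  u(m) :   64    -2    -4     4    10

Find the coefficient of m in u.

Write u(m) = am³ + bm² + cm + d; the 5 given values yield a linear system in the 4 coefficients.
Solving, u(m) = -m³ + 5m² - 8.
The coefficient of m is 0.

0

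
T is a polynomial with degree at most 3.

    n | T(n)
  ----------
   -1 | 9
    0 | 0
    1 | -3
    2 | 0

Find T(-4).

First differences: -9, -3, 3. Second differences: 6, 6.
Level-2 differences are constant, so T has degree 2.
Fitting a degree-2 polynomial gives T(n) = 3n² - 6n.
Then T(-4) = 72.

72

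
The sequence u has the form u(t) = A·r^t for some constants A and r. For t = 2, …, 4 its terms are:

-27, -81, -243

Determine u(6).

-2187

Consecutive ratio: -81/(-27) = 3, and -243/(-81) = 3, so r = 3.
Then A·3^2 = -27 gives A = -3, and u(t) = -3·3^t.
u(6) = -3·3^6 = -2187.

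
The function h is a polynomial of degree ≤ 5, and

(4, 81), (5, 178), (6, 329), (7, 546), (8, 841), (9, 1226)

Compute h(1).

First differences: 97, 151, 217, 295, 385. Second differences: 54, 66, 78, 90. Third differences: 12, 12, 12.
Level-3 differences are constant, so h has degree 3.
Fitting a degree-3 polynomial gives h(m) = 2m³ - 3m² + 2m - 7.
Then h(1) = -6.

-6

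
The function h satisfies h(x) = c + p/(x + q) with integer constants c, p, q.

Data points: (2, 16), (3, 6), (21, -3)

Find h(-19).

-5

(h(x) − c)(x + q) = p for each data point; the three points give a linear system in c and q, then p follows.
Solving: c = -4, q = -1, p = 20, so h(x) = -4 + 20/(x − 1).
Then h(-19) = -4 + 20/(-20) = -5.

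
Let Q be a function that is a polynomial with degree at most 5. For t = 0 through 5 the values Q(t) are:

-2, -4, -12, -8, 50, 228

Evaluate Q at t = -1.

First differences: -2, -8, 4, 58, 178. Second differences: -6, 12, 54, 120. Third differences: 18, 42, 66. Fourth differences: 24, 24.
Level-4 differences are constant, so Q has degree 4.
Fitting a degree-4 polynomial gives Q(t) = t^4 - 3t³ - t² + t - 2.
Then Q(-1) = 0.

0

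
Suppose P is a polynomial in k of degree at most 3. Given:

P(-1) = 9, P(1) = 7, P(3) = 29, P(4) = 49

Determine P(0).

5

Write P(k) = ak³ + bk² + ck + d; the 4 given values yield a linear system in the 4 coefficients.
Solving, the leading coefficient vanishes, and P(k) = 3k² - k + 5.
Then P(0) = 5.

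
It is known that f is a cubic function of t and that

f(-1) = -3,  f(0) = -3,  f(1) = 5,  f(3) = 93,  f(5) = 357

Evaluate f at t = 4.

197

Write f(t) = at³ + bt² + ct + d; the 5 given values yield a linear system in the 4 coefficients.
Solving, f(t) = 2t³ + 4t² + 2t - 3.
Then f(4) = 197.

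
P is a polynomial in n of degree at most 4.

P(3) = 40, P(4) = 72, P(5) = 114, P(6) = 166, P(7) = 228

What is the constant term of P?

4

Write P(n) = an^4 + bn³ + cn² + dn + e; the 5 given values yield a linear system in the 5 coefficients.
Solving, the top 2 coefficients vanish, and P(n) = 5n² - 3n + 4.
The constant term is P(0) = 4.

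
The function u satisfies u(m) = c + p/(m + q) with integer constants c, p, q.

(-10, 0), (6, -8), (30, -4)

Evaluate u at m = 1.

-33

(u(m) − c)(m + q) = p for each data point; the three points give a linear system in c and q, then p follows.
Solving: c = -3, q = 0, p = -30, so u(m) = -3 − 30/(m + 0).
Then u(1) = -3 − 30/1 = -33.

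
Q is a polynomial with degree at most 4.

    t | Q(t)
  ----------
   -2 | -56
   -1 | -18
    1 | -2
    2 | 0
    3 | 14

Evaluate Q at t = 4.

Write Q(t) = at^4 + bt³ + ct² + dt + e; the 5 given values yield a linear system in the 5 coefficients.
Solving, the leading coefficient vanishes, and Q(t) = 2t³ - 6t² + 6t - 4.
Then Q(4) = 52.

52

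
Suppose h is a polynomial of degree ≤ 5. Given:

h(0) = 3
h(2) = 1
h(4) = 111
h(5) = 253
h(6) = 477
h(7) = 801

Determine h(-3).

Write h(n) = an^5 + bn^4 + cn³ + dn² + en + p; the 6 given values yield a linear system in the 6 coefficients.
Solving, the top 2 coefficients vanish, and h(n) = 3n³ - 4n² - 5n + 3.
Then h(-3) = -99.

-99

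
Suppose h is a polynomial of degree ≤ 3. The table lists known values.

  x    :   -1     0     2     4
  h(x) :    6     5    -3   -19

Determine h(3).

-10

Write h(x) = ax³ + bx² + cx + d; the 4 given values yield a linear system in the 4 coefficients.
Solving, the leading coefficient vanishes, and h(x) = -x² - 2x + 5.
Then h(3) = -10.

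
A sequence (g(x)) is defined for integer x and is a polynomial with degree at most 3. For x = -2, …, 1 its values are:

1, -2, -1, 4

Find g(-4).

19

First differences: -3, 1, 5. Second differences: 4, 4.
Level-2 differences are constant, so g has degree 2.
Fitting a degree-2 polynomial gives g(x) = 2x² + 3x - 1.
Then g(-4) = 19.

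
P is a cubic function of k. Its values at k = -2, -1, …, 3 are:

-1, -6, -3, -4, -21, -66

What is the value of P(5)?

-288

First differences: -5, 3, -1, -17, -45. Second differences: 8, -4, -16, -28. Third differences: -12, -12, -12.
Level-3 differences are constant, so P has degree 3.
Fitting a degree-3 polynomial gives P(k) = -2k³ - 2k² + 3k - 3.
Then P(5) = -288.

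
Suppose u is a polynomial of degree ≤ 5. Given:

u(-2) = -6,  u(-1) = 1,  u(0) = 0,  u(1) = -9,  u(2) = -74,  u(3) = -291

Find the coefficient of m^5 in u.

First differences: 7, -1, -9, -65, -217. Second differences: -8, -8, -56, -152. Third differences: 0, -48, -96. Fourth differences: -48, -48.
Level-4 differences are constant, so u has degree 4.
Fitting a degree-4 polynomial gives u(m) = -2m^4 - 4m³ - 2m² - m.
The coefficient of m^5 is 0.

0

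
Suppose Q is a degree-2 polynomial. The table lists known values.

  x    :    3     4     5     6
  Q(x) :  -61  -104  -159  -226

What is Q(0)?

-4

First differences: -43, -55, -67. Second differences: -12, -12.
Level-2 differences are constant, so Q has degree 2.
Fitting a degree-2 polynomial gives Q(x) = -6x² - x - 4.
Then Q(0) = -4.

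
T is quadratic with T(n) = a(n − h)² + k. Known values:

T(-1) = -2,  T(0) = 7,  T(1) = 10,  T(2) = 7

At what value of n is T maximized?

First differences 9, 3, -3; second difference -6 = 2a, so a = -3.
Expanding, the n-coefficient is −2ah = 6h; matching it to the data gives h = 1, and then k = 10.
So T(n) = -3(n − 1)² + 10.
Hence h = 1.

1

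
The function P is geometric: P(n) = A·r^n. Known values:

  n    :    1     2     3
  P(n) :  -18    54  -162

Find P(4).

486

Consecutive ratio: 54/(-18) = -3, and -162/54 = -3, so r = -3.
Then A·(-3)^1 = -18 gives A = 6, and P(n) = 6·(-3)^n.
P(4) = 6·(-3)^4 = 486.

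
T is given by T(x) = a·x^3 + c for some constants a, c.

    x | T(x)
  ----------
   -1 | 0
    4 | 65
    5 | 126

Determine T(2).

9

From T(-1) = 0 and T(4) = 65: -1a + c = 0 and 64a + c = 65.
Subtracting: 65a = 65, so a = 1; then c = 0 − 1·(-1) = 1.
So T(x) = 1x³ + 1, and T(2) = 9.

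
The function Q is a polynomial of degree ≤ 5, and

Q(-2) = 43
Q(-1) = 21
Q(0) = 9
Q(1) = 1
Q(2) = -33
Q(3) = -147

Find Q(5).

-951

First differences: -22, -12, -8, -34, -114. Second differences: 10, 4, -26, -80. Third differences: -6, -30, -54. Fourth differences: -24, -24.
Level-4 differences are constant, so Q has degree 4.
Fitting a degree-4 polynomial gives Q(n) = -n^4 - 3n³ + 3n² - 7n + 9.
Then Q(5) = -951.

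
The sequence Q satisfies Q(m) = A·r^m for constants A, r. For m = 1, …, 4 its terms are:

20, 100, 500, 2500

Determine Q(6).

62500

Consecutive ratio: 100/20 = 5, and 500/100 = 5, so r = 5.
Then A·5^1 = 20 gives A = 4, and Q(m) = 4·5^m.
Q(6) = 4·5^6 = 62500.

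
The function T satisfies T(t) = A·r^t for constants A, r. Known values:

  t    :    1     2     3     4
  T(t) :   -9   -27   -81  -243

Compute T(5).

-729

Consecutive ratio: -27/(-9) = 3, and -81/(-27) = 3, so r = 3.
Then A·3^1 = -9 gives A = -3, and T(t) = -3·3^t.
T(5) = -3·3^5 = -729.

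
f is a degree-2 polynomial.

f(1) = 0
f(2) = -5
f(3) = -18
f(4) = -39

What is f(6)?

-105

First differences: -5, -13, -21. Second differences: -8, -8.
Level-2 differences are constant, so f has degree 2.
Fitting a degree-2 polynomial gives f(k) = -4k² + 7k - 3.
Then f(6) = -105.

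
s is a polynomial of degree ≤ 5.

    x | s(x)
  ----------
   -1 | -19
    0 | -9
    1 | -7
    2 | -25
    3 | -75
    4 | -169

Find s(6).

First differences: 10, 2, -18, -50, -94. Second differences: -8, -20, -32, -44. Third differences: -12, -12, -12.
Level-3 differences are constant, so s has degree 3.
Fitting a degree-3 polynomial gives s(x) = -2x³ - 4x² + 8x - 9.
Then s(6) = -537.

-537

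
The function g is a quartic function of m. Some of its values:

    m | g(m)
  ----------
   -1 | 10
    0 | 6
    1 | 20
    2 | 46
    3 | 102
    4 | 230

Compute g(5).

496

First differences: -4, 14, 26, 56, 128. Second differences: 18, 12, 30, 72. Third differences: -6, 18, 42. Fourth differences: 24, 24.
Level-4 differences are constant, so g has degree 4.
Extending the table by one column gives the next first difference 266, so g(5) = 230 + 266 = 496.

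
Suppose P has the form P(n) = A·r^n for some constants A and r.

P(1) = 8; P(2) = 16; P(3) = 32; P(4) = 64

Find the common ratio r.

2

Consecutive ratio: 16/8 = 2, and 32/16 = 2, so r = 2.
Then A·2^1 = 8 gives A = 4, and P(n) = 4·2^n.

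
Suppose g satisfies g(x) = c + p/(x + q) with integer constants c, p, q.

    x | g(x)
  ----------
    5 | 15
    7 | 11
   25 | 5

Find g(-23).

1

(g(x) − c)(x + q) = p for each data point; the three points give a linear system in c and q, then p follows.
Solving: c = 3, q = -1, p = 48, so g(x) = 3 + 48/(x − 1).
Then g(-23) = 3 + 48/(-24) = 1.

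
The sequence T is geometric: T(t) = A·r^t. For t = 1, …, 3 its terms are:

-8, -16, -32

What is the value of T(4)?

-64

Consecutive ratio: -16/(-8) = 2, and -32/(-16) = 2, so r = 2.
Then A·2^1 = -8 gives A = -4, and T(t) = -4·2^t.
T(4) = -4·2^4 = -64.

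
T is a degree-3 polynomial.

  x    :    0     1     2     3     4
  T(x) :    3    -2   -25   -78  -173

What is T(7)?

-830

Write T(x) = ax³ + bx² + cx + d; the 5 given values yield a linear system in the 4 coefficients.
Solving, T(x) = -2x³ - 3x² + 3.
Then T(7) = -830.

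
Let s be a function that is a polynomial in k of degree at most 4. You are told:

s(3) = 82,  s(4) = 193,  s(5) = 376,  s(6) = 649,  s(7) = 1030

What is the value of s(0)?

Write s(k) = ak^4 + bk³ + ck² + dk + e; the 5 given values yield a linear system in the 5 coefficients.
Solving, the leading coefficient vanishes, and s(k) = 3k³ + 1.
Then s(0) = 1.

1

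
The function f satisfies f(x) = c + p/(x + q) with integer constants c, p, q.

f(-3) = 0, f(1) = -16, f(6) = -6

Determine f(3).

-8

(f(x) − c)(x + q) = p for each data point; the three points give a linear system in c and q, then p follows.
Solving: c = -4, q = 0, p = -12, so f(x) = -4 − 12/(x + 0).
Then f(3) = -4 − 12/3 = -8.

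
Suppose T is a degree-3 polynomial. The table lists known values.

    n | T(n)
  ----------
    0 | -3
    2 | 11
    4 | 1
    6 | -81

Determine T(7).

-164

Write T(n) = an³ + bn² + cn + d; the 4 given values yield a linear system in the 4 coefficients.
Solving, T(n) = -n³ + 3n² + 5n - 3.
Then T(7) = -164.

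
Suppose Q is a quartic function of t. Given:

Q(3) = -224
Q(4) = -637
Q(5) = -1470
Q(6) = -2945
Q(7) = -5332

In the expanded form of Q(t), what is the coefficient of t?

Write Q(t) = at^4 + bt³ + ct² + dt + e; the 5 given values yield a linear system in the 5 coefficients.
Solving, Q(t) = -2t^4 - t³ - 4t² + 2t - 5.
The coefficient of t is 2.

2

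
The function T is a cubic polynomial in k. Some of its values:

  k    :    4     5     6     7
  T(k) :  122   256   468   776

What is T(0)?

Write T(k) = ak³ + bk² + ck + d; the 4 given values yield a linear system in the 4 coefficients.
Solving, T(k) = 3k³ - 6k² + 5k + 6.
The constant term is T(0) = 6.

6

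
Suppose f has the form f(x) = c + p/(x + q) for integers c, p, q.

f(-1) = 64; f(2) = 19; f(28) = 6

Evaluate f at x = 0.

(f(x) − c)(x + q) = p for each data point; the three points give a linear system in c and q, then p follows.
Solving: c = 4, q = 2, p = 60, so f(x) = 4 + 60/(x + 2).
Then f(0) = 4 + 60/2 = 34.

34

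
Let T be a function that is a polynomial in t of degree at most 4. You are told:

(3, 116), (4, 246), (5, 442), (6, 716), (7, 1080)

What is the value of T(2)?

40

Write T(t) = at^4 + bt³ + ct² + dt + e; the 5 given values yield a linear system in the 5 coefficients.
Solving, the leading coefficient vanishes, and T(t) = 2t³ + 9t² - 7t + 2.
Then T(2) = 40.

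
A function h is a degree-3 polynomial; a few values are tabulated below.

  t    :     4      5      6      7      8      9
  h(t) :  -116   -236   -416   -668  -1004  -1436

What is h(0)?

Write h(t) = at³ + bt² + ct + d; the 6 given values yield a linear system in the 4 coefficients.
Solving, h(t) = -2t³ + 2t + 4.
The constant term is h(0) = 4.

4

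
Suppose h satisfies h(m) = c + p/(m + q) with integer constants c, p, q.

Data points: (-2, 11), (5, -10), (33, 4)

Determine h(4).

(h(m) − c)(m + q) = p for each data point; the three points give a linear system in c and q, then p follows.
Solving: c = 5, q = -3, p = -30, so h(m) = 5 − 30/(m − 3).
Then h(4) = 5 − 30/1 = -25.

-25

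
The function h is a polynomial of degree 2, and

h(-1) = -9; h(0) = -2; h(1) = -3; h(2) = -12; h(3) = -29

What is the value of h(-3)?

-47

Write h(m) = am² + bm + c; the 5 given values yield a linear system in the 3 coefficients.
Solving, h(m) = -4m² + 3m - 2.
Then h(-3) = -47.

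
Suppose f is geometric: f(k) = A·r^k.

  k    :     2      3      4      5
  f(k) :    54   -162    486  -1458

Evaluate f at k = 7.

Consecutive ratio: -162/54 = -3, and 486/(-162) = -3, so r = -3.
Then A·(-3)^2 = 54 gives A = 6, and f(k) = 6·(-3)^k.
f(7) = 6·(-3)^7 = -13122.

-13122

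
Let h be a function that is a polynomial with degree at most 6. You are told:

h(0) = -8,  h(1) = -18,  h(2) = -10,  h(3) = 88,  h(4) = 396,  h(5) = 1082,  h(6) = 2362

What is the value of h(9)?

Write h(t) = at^6 + bt^5 + ct^4 + dt³ + et² + pt + q; the 7 given values yield a linear system in the 7 coefficients.
Solving, the top 2 coefficients vanish, and h(t) = 2t^4 - 5t² - 7t - 8.
Then h(9) = 12646.

12646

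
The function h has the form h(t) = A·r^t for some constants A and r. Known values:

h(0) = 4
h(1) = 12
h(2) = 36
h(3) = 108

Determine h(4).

324

Consecutive ratio: 12/4 = 3, and 36/12 = 3, so r = 3.
Then A·3^0 = 4 gives A = 4, and h(t) = 4·3^t.
h(4) = 4·3^4 = 324.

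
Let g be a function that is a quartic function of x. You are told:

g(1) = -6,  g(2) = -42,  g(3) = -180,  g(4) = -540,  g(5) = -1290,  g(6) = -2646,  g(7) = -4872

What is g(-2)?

-30

Write g(x) = ax^4 + bx³ + cx² + dx + e; the 7 given values yield a linear system in the 5 coefficients.
Solving, g(x) = -2x^4 - x² - 3x.
Then g(-2) = -30.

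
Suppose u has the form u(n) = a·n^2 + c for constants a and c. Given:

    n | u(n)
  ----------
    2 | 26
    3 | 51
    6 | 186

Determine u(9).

From u(2) = 26 and u(3) = 51: 4a + c = 26 and 9a + c = 51.
Subtracting: 5a = 25, so a = 5; then c = 26 − 5·4 = 6.
So u(n) = 5n² + 6, and u(9) = 411.

411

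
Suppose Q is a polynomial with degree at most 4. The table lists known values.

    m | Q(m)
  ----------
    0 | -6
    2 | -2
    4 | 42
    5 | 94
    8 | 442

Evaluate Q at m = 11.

1204

Write Q(m) = am^4 + bm³ + cm² + dm + e; the 5 given values yield a linear system in the 5 coefficients.
Solving, the leading coefficient vanishes, and Q(m) = m³ - m² - 6.
Then Q(11) = 1204.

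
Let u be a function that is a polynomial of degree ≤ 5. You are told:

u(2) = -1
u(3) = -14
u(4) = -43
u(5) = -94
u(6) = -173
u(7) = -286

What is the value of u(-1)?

2

First differences: -13, -29, -51, -79, -113. Second differences: -16, -22, -28, -34. Third differences: -6, -6, -6.
Level-3 differences are constant, so u has degree 3.
Fitting a degree-3 polynomial gives u(n) = -n³ + n² + n + 1.
Then u(-1) = 2.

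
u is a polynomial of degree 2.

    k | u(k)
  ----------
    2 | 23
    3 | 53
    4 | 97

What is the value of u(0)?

Write u(k) = ak² + bk + c; the 3 given values yield a linear system in the 3 coefficients.
Solving, u(k) = 7k² - 5k + 5.
Then u(0) = 5.

5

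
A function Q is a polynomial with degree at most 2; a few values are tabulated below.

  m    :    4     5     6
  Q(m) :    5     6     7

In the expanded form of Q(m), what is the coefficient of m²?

First differences: 1, 1.
Level-1 differences are constant, so Q has degree 1.
Fitting a degree-1 polynomial gives Q(m) = m + 1.
The coefficient of m² is 0.

0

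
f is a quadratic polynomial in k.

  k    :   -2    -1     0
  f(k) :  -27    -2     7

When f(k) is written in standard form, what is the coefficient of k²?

-8

Write f(k) = ak² + bk + c; the 3 given values yield a linear system in the 3 coefficients.
Solving, f(k) = -8k² + k + 7.
The coefficient of k² is -8.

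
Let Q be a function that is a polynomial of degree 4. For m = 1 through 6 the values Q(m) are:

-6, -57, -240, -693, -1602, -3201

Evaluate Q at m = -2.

Write Q(m) = am^4 + bm³ + cm² + dm + e; the 6 given values yield a linear system in the 5 coefficients.
Solving, Q(m) = -2m^4 - 3m³ + 2m² - 6m + 3.
Then Q(-2) = 15.

15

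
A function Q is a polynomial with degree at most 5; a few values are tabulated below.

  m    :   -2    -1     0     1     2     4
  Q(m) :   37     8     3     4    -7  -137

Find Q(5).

-292

Write Q(m) = am^5 + bm^4 + cm³ + dm² + em + p; the 6 given values yield a linear system in the 6 coefficients.
Solving, the top 2 coefficients vanish, and Q(m) = -3m³ + 3m² + m + 3.
Then Q(5) = -292.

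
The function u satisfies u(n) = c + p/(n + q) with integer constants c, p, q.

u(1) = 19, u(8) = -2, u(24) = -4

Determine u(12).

-3

(u(n) − c)(n + q) = p for each data point; the three points give a linear system in c and q, then p follows.
Solving: c = -5, q = 0, p = 24, so u(n) = -5 + 24/(n + 0).
Then u(12) = -5 + 24/12 = -3.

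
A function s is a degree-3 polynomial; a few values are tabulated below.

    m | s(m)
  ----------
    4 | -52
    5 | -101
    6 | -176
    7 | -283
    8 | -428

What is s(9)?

-617

First differences: -49, -75, -107, -145. Second differences: -26, -32, -38. Third differences: -6, -6.
Level-3 differences are constant, so s has degree 3.
Fitting a degree-3 polynomial gives s(m) = -m³ + 2m² - 6m + 4.
Then s(9) = -617.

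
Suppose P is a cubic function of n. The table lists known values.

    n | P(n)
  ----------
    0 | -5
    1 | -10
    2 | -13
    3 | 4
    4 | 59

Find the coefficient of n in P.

0

First differences: -5, -3, 17, 55. Second differences: 2, 20, 38. Third differences: 18, 18.
Level-3 differences are constant, so P has degree 3.
Fitting a degree-3 polynomial gives P(n) = 3n³ - 8n² - 5.
The coefficient of n is 0.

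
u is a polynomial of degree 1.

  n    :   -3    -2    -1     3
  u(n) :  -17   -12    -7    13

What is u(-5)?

Write u(n) = an + b; the 4 given values yield a linear system in the 2 coefficients.
Solving, u(n) = 5n - 2.
Then u(-5) = -27.

-27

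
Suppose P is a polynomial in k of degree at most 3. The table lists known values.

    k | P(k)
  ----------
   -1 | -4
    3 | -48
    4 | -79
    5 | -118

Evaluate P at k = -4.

-55

Write P(k) = ak³ + bk² + ck + d; the 4 given values yield a linear system in the 4 coefficients.
Solving, the leading coefficient vanishes, and P(k) = -4k² - 3k - 3.
Then P(-4) = -55.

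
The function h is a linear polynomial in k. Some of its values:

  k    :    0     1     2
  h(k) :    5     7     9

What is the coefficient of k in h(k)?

Write h(k) = ak + b; the 3 given values yield a linear system in the 2 coefficients.
Solving, h(k) = 2k + 5.
The coefficient of k is 2.

2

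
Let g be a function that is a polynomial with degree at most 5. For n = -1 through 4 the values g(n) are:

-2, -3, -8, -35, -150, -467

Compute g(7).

-4490

First differences: -1, -5, -27, -115, -317. Second differences: -4, -22, -88, -202. Third differences: -18, -66, -114. Fourth differences: -48, -48.
Level-4 differences are constant, so g has degree 4.
Fitting a degree-4 polynomial gives g(n) = -2n^4 + n³ - 4n - 3.
Then g(7) = -4490.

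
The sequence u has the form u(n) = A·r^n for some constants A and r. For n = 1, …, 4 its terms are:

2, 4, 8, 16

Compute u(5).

Consecutive ratio: 4/2 = 2, and 8/4 = 2, so r = 2.
Then A·2^1 = 2 gives A = 1, and u(n) = 1·2^n.
u(5) = 1·2^5 = 32.

32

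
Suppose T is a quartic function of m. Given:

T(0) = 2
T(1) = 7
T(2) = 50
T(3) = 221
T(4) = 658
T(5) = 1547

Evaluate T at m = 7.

First differences: 5, 43, 171, 437, 889. Second differences: 38, 128, 266, 452. Third differences: 90, 138, 186. Fourth differences: 48, 48.
Level-4 differences are constant, so T has degree 4.
Fitting a degree-4 polynomial gives T(m) = 2m^4 + 3m³ - 4m² + 4m + 2.
Then T(7) = 5665.

5665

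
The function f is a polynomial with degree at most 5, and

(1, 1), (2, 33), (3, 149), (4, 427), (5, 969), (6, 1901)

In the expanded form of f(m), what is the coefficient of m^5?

First differences: 32, 116, 278, 542, 932. Second differences: 84, 162, 264, 390. Third differences: 78, 102, 126. Fourth differences: 24, 24.
Level-4 differences are constant, so f has degree 4.
Fitting a degree-4 polynomial gives f(m) = m^4 + 3m³ - m² - m - 1.
The coefficient of m^5 is 0.

0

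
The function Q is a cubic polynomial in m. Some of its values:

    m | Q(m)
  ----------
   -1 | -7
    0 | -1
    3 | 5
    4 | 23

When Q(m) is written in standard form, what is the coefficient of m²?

Write Q(m) = am³ + bm² + cm + d; the 4 given values yield a linear system in the 4 coefficients.
Solving, Q(m) = m³ - 3m² + 2m - 1.
The coefficient of m² is -3.

-3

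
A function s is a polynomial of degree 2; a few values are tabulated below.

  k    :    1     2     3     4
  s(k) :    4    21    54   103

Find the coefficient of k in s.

Write s(k) = ak² + bk + c; the 4 given values yield a linear system in the 3 coefficients.
Solving, s(k) = 8k² - 7k + 3.
The coefficient of k is -7.

-7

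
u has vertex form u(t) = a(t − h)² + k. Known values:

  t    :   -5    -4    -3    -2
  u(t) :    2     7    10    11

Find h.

-2

First differences 5, 3, 1; second difference -2 = 2a, so a = -1.
Expanding, the t-coefficient is −2ah = 2h; matching it to the data gives h = -2, and then k = 11.
So u(t) = -1(t + 2)² + 11.
Hence h = -2.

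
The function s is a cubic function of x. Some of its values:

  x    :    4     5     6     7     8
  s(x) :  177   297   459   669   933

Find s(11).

2109

Write s(x) = ax³ + bx² + cx + d; the 5 given values yield a linear system in the 4 coefficients.
Solving, s(x) = x³ + 6x² + 5x - 3.
Then s(11) = 2109.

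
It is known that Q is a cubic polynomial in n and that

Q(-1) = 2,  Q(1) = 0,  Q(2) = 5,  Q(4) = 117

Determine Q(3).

38

Write Q(n) = an³ + bn² + cn + d; the 4 given values yield a linear system in the 4 coefficients.
Solving, Q(n) = 3n³ - 4n² - 4n + 5.
Then Q(3) = 38.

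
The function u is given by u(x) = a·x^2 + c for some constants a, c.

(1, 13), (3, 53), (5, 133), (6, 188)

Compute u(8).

From u(1) = 13 and u(3) = 53: 1a + c = 13 and 9a + c = 53.
Subtracting: 8a = 40, so a = 5; then c = 13 − 5·1 = 8.
So u(x) = 5x² + 8, and u(8) = 328.

328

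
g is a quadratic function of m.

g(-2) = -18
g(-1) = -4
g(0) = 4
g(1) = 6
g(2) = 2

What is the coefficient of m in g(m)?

5

First differences: 14, 8, 2, -4. Second differences: -6, -6, -6.
Level-2 differences are constant, so g has degree 2.
Fitting a degree-2 polynomial gives g(m) = -3m² + 5m + 4.
The coefficient of m is 5.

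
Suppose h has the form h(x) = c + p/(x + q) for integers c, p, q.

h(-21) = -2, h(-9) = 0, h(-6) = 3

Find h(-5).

(h(x) − c)(x + q) = p for each data point; the three points give a linear system in c and q, then p follows.
Solving: c = -3, q = 3, p = -18, so h(x) = -3 − 18/(x + 3).
Then h(-5) = -3 − 18/(-2) = 6.

6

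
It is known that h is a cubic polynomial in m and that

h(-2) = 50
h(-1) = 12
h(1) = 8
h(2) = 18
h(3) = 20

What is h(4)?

Write h(m) = am³ + bm² + cm + d; the 5 given values yield a linear system in the 4 coefficients.
Solving, h(m) = -2m³ + 8m² + 2.
Then h(4) = 2.

2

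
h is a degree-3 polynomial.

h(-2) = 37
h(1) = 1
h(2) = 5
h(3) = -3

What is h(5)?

-103

Write h(x) = ax³ + bx² + cx + d; the 4 given values yield a linear system in the 4 coefficients.
Solving, h(x) = -2x³ + 6x² - 3.
Then h(5) = -103.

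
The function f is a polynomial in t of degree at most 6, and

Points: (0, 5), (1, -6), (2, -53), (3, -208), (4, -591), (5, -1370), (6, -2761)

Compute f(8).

-8483

Write f(t) = at^6 + bt^5 + ct^4 + dt³ + et² + pt + q; the 7 given values yield a linear system in the 7 coefficients.
Solving, the top 2 coefficients vanish, and f(t) = -2t^4 - 4t² - 5t + 5.
Then f(8) = -8483.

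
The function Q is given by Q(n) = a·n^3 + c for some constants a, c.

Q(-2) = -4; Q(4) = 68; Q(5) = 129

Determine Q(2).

From Q(-2) = -4 and Q(4) = 68: -8a + c = -4 and 64a + c = 68.
Subtracting: 72a = 72, so a = 1; then c = -4 − 1·(-8) = 4.
So Q(n) = 1n³ + 4, and Q(2) = 12.

12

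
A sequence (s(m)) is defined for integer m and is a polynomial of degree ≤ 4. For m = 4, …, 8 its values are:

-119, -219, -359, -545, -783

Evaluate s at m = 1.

1

First differences: -100, -140, -186, -238. Second differences: -40, -46, -52. Third differences: -6, -6.
Level-3 differences are constant, so s has degree 3.
Fitting a degree-3 polynomial gives s(m) = -m³ - 5m² + 6m + 1.
Then s(1) = 1.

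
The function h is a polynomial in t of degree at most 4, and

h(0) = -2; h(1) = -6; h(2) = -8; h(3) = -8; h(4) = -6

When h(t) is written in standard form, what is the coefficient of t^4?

Write h(t) = at^4 + bt³ + ct² + dt + e; the 5 given values yield a linear system in the 5 coefficients.
Solving, the top 2 coefficients vanish, and h(t) = t² - 5t - 2.
The coefficient of t^4 is 0.

0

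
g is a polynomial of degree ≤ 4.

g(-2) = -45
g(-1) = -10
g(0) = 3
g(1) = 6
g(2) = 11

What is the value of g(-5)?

-402

First differences: 35, 13, 3, 5. Second differences: -22, -10, 2. Third differences: 12, 12.
Level-3 differences are constant, so g has degree 3.
Fitting a degree-3 polynomial gives g(x) = 2x³ - 5x² + 6x + 3.
Then g(-5) = -402.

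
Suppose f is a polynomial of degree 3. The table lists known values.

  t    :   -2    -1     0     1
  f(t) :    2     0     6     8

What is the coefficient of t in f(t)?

6

Write f(t) = at³ + bt² + ct + d; the 4 given values yield a linear system in the 4 coefficients.
Solving, f(t) = -2t³ - 2t² + 6t + 6.
The coefficient of t is 6.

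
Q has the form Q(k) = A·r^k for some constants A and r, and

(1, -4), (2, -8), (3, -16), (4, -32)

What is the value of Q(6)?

-128

Consecutive ratio: -8/(-4) = 2, and -16/(-8) = 2, so r = 2.
Then A·2^1 = -4 gives A = -2, and Q(k) = -2·2^k.
Q(6) = -2·2^6 = -128.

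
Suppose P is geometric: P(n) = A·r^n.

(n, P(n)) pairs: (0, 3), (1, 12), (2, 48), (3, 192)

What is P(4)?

Consecutive ratio: 12/3 = 4, and 48/12 = 4, so r = 4.
Then A·4^0 = 3 gives A = 3, and P(n) = 3·4^n.
P(4) = 3·4^4 = 768.

768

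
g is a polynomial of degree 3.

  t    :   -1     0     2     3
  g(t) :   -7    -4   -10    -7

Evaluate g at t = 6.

Write g(t) = at³ + bt² + ct + d; the 4 given values yield a linear system in the 4 coefficients.
Solving, g(t) = t³ - 3t² - t - 4.
Then g(6) = 98.

98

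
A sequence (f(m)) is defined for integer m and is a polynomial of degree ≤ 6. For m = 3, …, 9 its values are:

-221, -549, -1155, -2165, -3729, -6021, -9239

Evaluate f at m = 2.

First differences: -328, -606, -1010, -1564, -2292, -3218. Second differences: -278, -404, -554, -728, -926. Third differences: -126, -150, -174, -198. Fourth differences: -24, -24, -24.
Level-4 differences are constant, so f has degree 4.
Fitting a degree-4 polynomial gives f(m) = -m^4 - 3m³ - 6m² - 5.
Then f(2) = -69.

-69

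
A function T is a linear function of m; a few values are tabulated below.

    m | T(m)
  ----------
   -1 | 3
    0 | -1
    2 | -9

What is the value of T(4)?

-17

Write T(m) = am + b; the 3 given values yield a linear system in the 2 coefficients.
Solving, T(m) = -4m - 1.
Then T(4) = -17.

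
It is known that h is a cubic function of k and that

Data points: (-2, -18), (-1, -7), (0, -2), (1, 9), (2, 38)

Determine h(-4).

-106

Write h(k) = ak³ + bk² + ck + d; the 5 given values yield a linear system in the 4 coefficients.
Solving, h(k) = 2k³ + 3k² + 6k - 2.
Then h(-4) = -106.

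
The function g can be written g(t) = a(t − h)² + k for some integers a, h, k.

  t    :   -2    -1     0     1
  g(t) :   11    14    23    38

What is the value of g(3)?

86

First differences 3, 9, 15; second difference 6 = 2a, so a = 3.
Expanding, the t-coefficient is −2ah = -6h; matching it to the data gives h = -2, and then k = 11.
So g(t) = 3(t + 2)² + 11.
g(3) = 3·5² + 11 = 86.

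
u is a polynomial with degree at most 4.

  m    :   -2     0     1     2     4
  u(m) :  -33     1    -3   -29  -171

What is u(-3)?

Write u(m) = am^4 + bm³ + cm² + dm + e; the 5 given values yield a linear system in the 5 coefficients.
Solving, the leading coefficient vanishes, and u(m) = -m³ - 8m² + 5m + 1.
Then u(-3) = -59.

-59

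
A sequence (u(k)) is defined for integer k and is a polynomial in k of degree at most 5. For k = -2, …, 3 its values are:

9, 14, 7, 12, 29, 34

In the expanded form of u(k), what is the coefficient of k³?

2

Write u(k) = ak^5 + bk^4 + ck³ + dk² + ek + p; the 6 given values yield a linear system in the 6 coefficients.
Solving, the leading coefficient vanishes, and u(k) = -k^4 + 2k³ + 7k² - 3k + 7.
The coefficient of k³ is 2.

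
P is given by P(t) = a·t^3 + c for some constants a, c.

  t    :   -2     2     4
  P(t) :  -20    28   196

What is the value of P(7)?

From P(-2) = -20 and P(2) = 28: -8a + c = -20 and 8a + c = 28.
Subtracting: 16a = 48, so a = 3; then c = -20 − 3·(-8) = 4.
So P(t) = 3t³ + 4, and P(7) = 1033.

1033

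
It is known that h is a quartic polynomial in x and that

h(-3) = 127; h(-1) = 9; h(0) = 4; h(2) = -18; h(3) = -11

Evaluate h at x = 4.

Write h(x) = ax^4 + bx³ + cx² + dx + e; the 5 given values yield a linear system in the 5 coefficients.
Solving, h(x) = x^4 - 2x³ - 3x² - 5x + 4.
Then h(4) = 64.

64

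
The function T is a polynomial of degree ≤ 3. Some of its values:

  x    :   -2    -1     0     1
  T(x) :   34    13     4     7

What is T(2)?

22

First differences: -21, -9, 3. Second differences: 12, 12.
Level-2 differences are constant, so T has degree 2.
Extending the table by one column gives the next first difference 15, so T(2) = 7 + 15 = 22.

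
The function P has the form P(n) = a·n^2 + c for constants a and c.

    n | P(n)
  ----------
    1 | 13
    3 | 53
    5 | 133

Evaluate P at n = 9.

From P(1) = 13 and P(3) = 53: 1a + c = 13 and 9a + c = 53.
Subtracting: 8a = 40, so a = 5; then c = 13 − 5·1 = 8.
So P(n) = 5n² + 8, and P(9) = 413.

413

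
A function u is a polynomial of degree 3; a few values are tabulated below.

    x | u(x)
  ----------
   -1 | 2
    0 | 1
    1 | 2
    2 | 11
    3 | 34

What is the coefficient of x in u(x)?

First differences: -1, 1, 9, 23. Second differences: 2, 8, 14. Third differences: 6, 6.
Level-3 differences are constant, so u has degree 3.
Fitting a degree-3 polynomial gives u(x) = x³ + x² - x + 1.
The coefficient of x is -1.

-1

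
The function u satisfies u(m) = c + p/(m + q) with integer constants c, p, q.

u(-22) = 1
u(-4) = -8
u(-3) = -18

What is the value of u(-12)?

0

(u(m) − c)(m + q) = p for each data point; the three points give a linear system in c and q, then p follows.
Solving: c = 2, q = 2, p = 20, so u(m) = 2 + 20/(m + 2).
Then u(-12) = 2 + 20/(-10) = 0.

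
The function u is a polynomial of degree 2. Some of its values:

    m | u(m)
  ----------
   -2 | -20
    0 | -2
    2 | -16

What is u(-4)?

-70

Write u(m) = am² + bm + c; the 3 given values yield a linear system in the 3 coefficients.
Solving, u(m) = -4m² + m - 2.
Then u(-4) = -70.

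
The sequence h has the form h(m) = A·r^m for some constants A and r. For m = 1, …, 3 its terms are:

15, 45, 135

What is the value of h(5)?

Consecutive ratio: 45/15 = 3, and 135/45 = 3, so r = 3.
Then A·3^1 = 15 gives A = 5, and h(m) = 5·3^m.
h(5) = 5·3^5 = 1215.

1215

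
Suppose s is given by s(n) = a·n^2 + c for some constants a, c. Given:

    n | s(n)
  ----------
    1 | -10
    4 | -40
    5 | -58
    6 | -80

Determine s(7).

-106

From s(1) = -10 and s(4) = -40: 1a + c = -10 and 16a + c = -40.
Subtracting: 15a = -30, so a = -2; then c = -10 − (-2)·1 = -8.
So s(n) = -2n² − 8, and s(7) = -106.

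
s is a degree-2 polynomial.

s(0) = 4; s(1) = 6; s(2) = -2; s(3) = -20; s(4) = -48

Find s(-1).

First differences: 2, -8, -18, -28. Second differences: -10, -10, -10.
Level-2 differences are constant, so s has degree 2.
Fitting a degree-2 polynomial gives s(t) = -5t² + 7t + 4.
Then s(-1) = -8.

-8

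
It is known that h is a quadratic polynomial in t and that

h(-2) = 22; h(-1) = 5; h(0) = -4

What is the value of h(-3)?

47

Write h(t) = at² + bt + c; the 3 given values yield a linear system in the 3 coefficients.
Solving, h(t) = 4t² - 5t - 4.
Then h(-3) = 47.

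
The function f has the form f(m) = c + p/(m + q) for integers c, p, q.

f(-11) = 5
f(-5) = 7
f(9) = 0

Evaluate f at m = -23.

4

(f(m) − c)(m + q) = p for each data point; the three points give a linear system in c and q, then p follows.
Solving: c = 3, q = -1, p = -24, so f(m) = 3 − 24/(m − 1).
Then f(-23) = 3 − 24/(-24) = 4.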